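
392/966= 28/69 = 0.41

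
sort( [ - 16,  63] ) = [ - 16, 63]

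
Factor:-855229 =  - 855229^1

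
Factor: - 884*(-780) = 2^4*3^1*5^1 *13^2*17^1 = 689520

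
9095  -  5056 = 4039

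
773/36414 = 773/36414 = 0.02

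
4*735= 2940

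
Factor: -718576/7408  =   - 97^1 = -97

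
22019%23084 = 22019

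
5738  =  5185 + 553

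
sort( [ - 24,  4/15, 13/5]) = [ - 24,  4/15, 13/5] 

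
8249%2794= 2661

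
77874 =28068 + 49806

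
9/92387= 9/92387 = 0.00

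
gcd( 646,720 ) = 2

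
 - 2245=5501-7746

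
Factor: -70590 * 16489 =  - 1163958510 = - 2^1*3^1*5^1*11^1*13^1 * 181^1*1499^1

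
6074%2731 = 612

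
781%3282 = 781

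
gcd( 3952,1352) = 104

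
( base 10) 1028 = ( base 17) 398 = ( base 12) 718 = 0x404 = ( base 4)100010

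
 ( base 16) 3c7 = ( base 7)2551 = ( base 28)16F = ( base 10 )967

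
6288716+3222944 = 9511660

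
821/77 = 821/77 = 10.66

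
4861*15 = 72915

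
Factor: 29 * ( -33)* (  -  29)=27753=3^1*11^1*29^2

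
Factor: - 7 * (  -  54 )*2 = 756 = 2^2*3^3*7^1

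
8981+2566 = 11547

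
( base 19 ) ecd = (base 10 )5295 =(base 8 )12257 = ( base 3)21021010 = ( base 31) 5FP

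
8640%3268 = 2104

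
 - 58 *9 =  - 522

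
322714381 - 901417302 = -578702921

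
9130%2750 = 880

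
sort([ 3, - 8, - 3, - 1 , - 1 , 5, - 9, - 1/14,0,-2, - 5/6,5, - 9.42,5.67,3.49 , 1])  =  [ - 9.42 , - 9,-8, - 3,-2, - 1, - 1, - 5/6 , - 1/14,0,1,3,3.49,5, 5,5.67 ] 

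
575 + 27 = 602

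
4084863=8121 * 503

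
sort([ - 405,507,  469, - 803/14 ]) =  [ - 405, - 803/14,469 , 507]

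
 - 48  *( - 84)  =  4032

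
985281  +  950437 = 1935718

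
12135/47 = 258 + 9/47 = 258.19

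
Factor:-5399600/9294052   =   -2^2*5^2*1283^(  -  1)*1811^ ( - 1)*13499^1 = - 1349900/2323513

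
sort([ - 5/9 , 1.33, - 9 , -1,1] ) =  [ - 9, - 1, - 5/9, 1, 1.33 ]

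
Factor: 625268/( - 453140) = -5^( - 1)*7^1*137^1*139^( - 1 ) = - 959/695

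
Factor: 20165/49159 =5^1*11^(  -  1 ) *37^1*41^ ( - 1) = 185/451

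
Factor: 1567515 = 3^1 * 5^1*31^1 * 3371^1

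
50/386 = 25/193 = 0.13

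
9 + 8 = 17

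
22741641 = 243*93587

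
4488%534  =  216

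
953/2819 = 953/2819 = 0.34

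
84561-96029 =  - 11468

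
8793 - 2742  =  6051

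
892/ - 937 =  - 892/937 = -  0.95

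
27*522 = 14094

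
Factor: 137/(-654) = -2^( - 1)*3^( - 1)*109^(-1 ) * 137^1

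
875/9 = 97 + 2/9 = 97.22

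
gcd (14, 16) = 2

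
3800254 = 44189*86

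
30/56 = 15/28 = 0.54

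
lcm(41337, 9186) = 82674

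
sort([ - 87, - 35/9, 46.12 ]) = [ - 87,  -  35/9,46.12]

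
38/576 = 19/288 =0.07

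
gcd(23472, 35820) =36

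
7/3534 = 7/3534 = 0.00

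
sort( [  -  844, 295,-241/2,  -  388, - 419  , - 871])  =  [ - 871, - 844, - 419, - 388, - 241/2, 295 ] 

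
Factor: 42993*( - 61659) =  - 2650905387 = -  3^4*13^1*17^2*31^1*281^1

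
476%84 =56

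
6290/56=112 + 9/28 = 112.32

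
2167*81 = 175527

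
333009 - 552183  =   - 219174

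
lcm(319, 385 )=11165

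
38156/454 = 84 + 10/227 = 84.04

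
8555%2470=1145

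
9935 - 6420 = 3515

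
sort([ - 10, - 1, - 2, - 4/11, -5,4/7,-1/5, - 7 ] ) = [ - 10, - 7, - 5, - 2, - 1, - 4/11, - 1/5,4/7]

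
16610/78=212 + 37/39 = 212.95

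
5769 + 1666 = 7435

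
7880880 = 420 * 18764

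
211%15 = 1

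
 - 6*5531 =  - 33186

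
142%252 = 142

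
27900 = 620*45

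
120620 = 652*185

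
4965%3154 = 1811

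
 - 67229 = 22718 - 89947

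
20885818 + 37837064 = 58722882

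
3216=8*402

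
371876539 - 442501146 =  -70624607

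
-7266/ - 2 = 3633/1 = 3633.00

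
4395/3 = 1465= 1465.00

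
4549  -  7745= - 3196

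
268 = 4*67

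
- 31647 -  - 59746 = 28099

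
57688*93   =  5364984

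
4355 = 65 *67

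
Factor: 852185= 5^1*  41^1*4157^1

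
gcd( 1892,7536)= 4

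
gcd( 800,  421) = 1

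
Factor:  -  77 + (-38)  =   - 115= -  5^1*23^1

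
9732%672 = 324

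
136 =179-43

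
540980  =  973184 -432204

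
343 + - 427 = -84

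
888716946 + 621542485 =1510259431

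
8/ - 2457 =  - 8/2457 = - 0.00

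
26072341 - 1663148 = 24409193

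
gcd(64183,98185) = 1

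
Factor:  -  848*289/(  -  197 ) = 245072/197= 2^4*17^2*53^1*197^( - 1)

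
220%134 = 86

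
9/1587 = 3/529 = 0.01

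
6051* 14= 84714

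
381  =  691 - 310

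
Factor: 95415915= 3^1*5^1*7^1*908723^1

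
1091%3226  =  1091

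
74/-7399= - 1 + 7325/7399 = - 0.01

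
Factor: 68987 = 149^1 * 463^1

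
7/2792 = 7/2792 = 0.00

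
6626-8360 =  - 1734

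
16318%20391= 16318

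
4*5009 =20036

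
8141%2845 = 2451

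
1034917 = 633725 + 401192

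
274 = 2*137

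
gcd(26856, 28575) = 9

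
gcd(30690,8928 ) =558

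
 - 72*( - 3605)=259560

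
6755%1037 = 533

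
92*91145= 8385340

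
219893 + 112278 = 332171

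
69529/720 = 96 + 409/720=96.57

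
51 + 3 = 54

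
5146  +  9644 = 14790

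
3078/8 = 384  +  3/4  =  384.75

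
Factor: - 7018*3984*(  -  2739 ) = 2^5*3^2* 11^3*29^1*83^2 = 76581651168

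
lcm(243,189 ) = 1701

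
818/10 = 409/5= 81.80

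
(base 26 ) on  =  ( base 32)k7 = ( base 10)647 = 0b1010000111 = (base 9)788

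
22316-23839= - 1523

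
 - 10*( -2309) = 23090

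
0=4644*0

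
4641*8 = 37128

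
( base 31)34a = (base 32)2u9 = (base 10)3017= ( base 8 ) 5711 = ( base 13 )14B1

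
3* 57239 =171717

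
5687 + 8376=14063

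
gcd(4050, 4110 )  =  30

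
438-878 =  - 440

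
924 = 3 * 308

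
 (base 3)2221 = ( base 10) 79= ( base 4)1033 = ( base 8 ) 117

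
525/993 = 175/331 = 0.53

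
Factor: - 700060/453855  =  -140012/90771 = - 2^2*3^(- 1)*17^1*29^1*71^1*79^( - 1)*383^ (- 1)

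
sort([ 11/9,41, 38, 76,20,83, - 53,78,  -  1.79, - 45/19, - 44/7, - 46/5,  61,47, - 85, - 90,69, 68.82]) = [ - 90, - 85, - 53, - 46/5, - 44/7,-45/19, - 1.79, 11/9,  20, 38 , 41,47, 61 , 68.82, 69, 76,78,83]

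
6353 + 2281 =8634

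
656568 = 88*7461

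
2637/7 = 2637/7 = 376.71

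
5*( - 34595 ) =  -172975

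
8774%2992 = 2790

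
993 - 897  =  96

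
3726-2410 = 1316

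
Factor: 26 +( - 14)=12 = 2^2*3^1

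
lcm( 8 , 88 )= 88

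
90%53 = 37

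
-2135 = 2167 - 4302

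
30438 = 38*801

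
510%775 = 510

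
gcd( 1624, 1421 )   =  203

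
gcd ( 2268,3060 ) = 36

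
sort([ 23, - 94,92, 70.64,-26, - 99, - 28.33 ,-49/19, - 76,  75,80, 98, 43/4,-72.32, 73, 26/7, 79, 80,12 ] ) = [ - 99,  -  94,  -  76, - 72.32,-28.33,- 26, -49/19,26/7,43/4,12,23,70.64, 73, 75,79,80, 80, 92,98] 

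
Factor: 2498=2^1*1249^1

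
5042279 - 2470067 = 2572212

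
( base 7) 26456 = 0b1101110111001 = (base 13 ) 32CC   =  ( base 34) 64P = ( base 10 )7097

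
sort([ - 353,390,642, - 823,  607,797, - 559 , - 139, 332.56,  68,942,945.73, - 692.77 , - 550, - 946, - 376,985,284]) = [  -  946, - 823, - 692.77, - 559,-550,  -  376, - 353,- 139,68, 284,332.56,390, 607,642,797, 942,945.73,  985]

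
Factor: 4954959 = 3^3*23^1 *79^1*101^1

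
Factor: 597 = 3^1*199^1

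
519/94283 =519/94283 = 0.01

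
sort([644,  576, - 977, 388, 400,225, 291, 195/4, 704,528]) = [ - 977,195/4,225, 291, 388, 400,528, 576,644,704]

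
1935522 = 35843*54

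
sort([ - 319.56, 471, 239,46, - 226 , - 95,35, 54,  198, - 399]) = [-399, - 319.56, - 226, - 95 , 35,  46,54,198, 239,471 ] 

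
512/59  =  8 + 40/59=8.68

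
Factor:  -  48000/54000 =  - 8/9 = - 2^3*3^(-2)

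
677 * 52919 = 35826163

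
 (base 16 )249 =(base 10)585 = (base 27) li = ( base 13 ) 360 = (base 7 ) 1464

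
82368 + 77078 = 159446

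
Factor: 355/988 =2^( - 2)*5^1 * 13^( - 1) * 19^( - 1 )*71^1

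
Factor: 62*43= 2^1*31^1*43^1=2666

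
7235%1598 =843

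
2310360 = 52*44430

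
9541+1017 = 10558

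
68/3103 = 68/3103= 0.02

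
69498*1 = 69498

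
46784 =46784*1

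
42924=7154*6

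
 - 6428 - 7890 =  - 14318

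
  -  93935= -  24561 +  - 69374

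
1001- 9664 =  - 8663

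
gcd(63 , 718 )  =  1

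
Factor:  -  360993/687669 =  - 120331/229223 = - 120331^1*229223^(-1 )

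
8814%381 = 51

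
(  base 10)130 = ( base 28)4i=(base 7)244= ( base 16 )82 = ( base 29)4E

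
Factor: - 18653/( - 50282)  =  23/62=2^( - 1 )*23^1*31^( - 1)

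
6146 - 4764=1382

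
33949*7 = 237643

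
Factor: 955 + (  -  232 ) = 3^1 * 241^1 =723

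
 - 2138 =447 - 2585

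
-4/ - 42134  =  2/21067 = 0.00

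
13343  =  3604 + 9739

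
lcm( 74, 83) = 6142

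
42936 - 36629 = 6307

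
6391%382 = 279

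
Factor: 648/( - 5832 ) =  - 3^(-2) = - 1/9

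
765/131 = 765/131 = 5.84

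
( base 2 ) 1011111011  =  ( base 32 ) nr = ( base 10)763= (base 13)469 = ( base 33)n4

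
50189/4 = 12547 + 1/4= 12547.25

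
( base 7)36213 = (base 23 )HG8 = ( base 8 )22231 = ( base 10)9369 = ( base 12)5509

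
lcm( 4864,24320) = 24320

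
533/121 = 4+49/121= 4.40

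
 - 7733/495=-703/45 = - 15.62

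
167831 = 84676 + 83155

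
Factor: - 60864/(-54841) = 2^6  *3^1*173^(-1) =192/173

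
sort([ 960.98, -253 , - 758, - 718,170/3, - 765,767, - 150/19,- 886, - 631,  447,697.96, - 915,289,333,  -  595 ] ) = [- 915,  -  886, - 765, - 758, - 718, -631, - 595,  -  253, - 150/19,170/3,289, 333,447 , 697.96,767, 960.98 ] 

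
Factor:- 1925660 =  - 2^2 *5^1*11^1  *  8753^1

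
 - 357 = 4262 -4619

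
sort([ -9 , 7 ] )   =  [  -  9, 7] 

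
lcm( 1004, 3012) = 3012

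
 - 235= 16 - 251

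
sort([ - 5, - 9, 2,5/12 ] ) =[ - 9, - 5,5/12,2]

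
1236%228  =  96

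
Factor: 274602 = 2^1 *3^1*45767^1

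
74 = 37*2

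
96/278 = 48/139 = 0.35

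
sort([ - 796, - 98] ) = [ - 796,  -  98]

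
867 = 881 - 14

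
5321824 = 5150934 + 170890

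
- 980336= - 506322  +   - 474014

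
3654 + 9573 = 13227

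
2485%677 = 454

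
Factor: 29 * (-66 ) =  - 2^1 * 3^1 * 11^1*29^1 = -1914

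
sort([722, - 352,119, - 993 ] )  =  [  -  993,-352,119,  722] 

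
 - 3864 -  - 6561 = 2697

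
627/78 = 209/26 = 8.04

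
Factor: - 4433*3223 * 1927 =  - 11^2*13^1*31^1*41^1 *47^1*293^1 = - 27532126193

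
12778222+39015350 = 51793572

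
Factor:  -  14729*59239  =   - 11^1*13^1*103^1*59239^1 = -872531231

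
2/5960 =1/2980 = 0.00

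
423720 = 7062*60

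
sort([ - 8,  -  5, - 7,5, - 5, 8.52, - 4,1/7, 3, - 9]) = [ - 9, - 8, - 7,-5, - 5, -4,1/7, 3,5,8.52 ]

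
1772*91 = 161252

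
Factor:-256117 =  - 256117^1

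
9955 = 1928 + 8027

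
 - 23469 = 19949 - 43418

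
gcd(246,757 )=1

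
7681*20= 153620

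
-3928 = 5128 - 9056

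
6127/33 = 557/3 = 185.67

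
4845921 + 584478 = 5430399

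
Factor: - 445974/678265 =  - 2^1* 3^1*5^( - 1)*7^(-1)*239^1*311^1*19379^( - 1) 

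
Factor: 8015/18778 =35/82 = 2^(-1 ) * 5^1*7^1* 41^(-1)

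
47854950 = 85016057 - 37161107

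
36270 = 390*93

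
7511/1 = 7511 = 7511.00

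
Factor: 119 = 7^1*17^1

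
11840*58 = 686720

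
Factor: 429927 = 3^1*139^1*1031^1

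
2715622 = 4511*602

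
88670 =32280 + 56390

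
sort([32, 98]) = [ 32 , 98] 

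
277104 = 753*368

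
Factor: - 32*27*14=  - 2^6*3^3 * 7^1 =-12096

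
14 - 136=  - 122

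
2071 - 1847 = 224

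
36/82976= 9/20744 = 0.00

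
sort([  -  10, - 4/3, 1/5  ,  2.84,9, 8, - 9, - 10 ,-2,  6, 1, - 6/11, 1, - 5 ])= [ - 10, - 10, - 9,- 5,-2, - 4/3, - 6/11,1/5, 1,1,2.84, 6,8, 9]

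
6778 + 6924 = 13702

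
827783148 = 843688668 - 15905520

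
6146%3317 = 2829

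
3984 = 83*48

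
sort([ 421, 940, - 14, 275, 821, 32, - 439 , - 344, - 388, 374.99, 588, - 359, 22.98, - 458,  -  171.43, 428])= [-458,  -  439, -388,-359 , - 344, - 171.43, - 14,  22.98,32, 275,374.99, 421  ,  428, 588,821, 940] 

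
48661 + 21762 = 70423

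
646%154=30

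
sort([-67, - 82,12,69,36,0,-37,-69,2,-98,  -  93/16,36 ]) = [-98,  -  82, - 69, - 67,-37,  -  93/16,0,2,12, 36,36,69] 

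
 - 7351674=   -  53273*138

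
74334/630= 117 + 104/105 = 117.99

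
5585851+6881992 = 12467843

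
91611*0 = 0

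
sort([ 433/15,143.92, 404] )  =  [ 433/15,  143.92, 404] 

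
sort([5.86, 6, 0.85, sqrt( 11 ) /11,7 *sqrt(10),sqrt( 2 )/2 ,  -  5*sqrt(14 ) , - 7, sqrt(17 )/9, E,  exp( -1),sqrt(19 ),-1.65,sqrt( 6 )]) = [ - 5 * sqrt( 14 ), - 7, - 1.65,sqrt (11 ) /11,exp( - 1),  sqrt(17) /9, sqrt( 2 )/2, 0.85 , sqrt( 6 ), E,sqrt( 19 ) , 5.86, 6,7*sqrt( 10 ) ]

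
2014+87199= 89213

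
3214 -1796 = 1418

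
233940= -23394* (-10)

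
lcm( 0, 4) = 0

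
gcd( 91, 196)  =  7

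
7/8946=1/1278 =0.00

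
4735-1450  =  3285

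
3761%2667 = 1094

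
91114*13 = 1184482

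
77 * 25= 1925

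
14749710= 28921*510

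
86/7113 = 86/7113 = 0.01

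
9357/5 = 1871 + 2/5 = 1871.40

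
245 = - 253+498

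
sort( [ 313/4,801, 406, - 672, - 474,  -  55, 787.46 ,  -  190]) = [-672, - 474,-190,-55, 313/4,406, 787.46, 801]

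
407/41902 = 407/41902 = 0.01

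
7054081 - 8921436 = -1867355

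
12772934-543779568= - 531006634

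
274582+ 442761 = 717343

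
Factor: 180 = 2^2*3^2*5^1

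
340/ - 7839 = -1 + 7499/7839= -0.04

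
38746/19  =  2039 + 5/19 = 2039.26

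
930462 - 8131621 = -7201159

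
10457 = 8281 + 2176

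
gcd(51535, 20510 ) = 5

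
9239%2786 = 881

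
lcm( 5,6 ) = 30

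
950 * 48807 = 46366650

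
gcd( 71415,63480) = 7935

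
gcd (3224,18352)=248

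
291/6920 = 291/6920 = 0.04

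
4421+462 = 4883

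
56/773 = 56/773 = 0.07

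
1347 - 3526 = -2179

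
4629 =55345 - 50716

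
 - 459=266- 725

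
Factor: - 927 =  - 3^2*103^1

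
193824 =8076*24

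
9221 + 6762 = 15983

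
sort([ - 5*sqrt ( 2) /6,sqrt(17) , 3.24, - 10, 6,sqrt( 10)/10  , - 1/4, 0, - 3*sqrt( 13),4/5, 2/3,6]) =[ - 3*sqrt( 13), -10, - 5*sqrt( 2)/6, - 1/4,  0, sqrt( 10)/10,2/3,4/5,  3.24,sqrt ( 17) , 6, 6] 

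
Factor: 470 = 2^1*5^1*47^1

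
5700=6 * 950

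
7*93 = 651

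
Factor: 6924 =2^2*3^1*577^1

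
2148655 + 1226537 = 3375192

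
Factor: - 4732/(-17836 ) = 7^(-2)*13^1=13/49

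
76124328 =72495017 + 3629311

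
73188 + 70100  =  143288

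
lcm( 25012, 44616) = 1650792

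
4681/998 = 4 + 689/998 =4.69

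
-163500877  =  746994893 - 910495770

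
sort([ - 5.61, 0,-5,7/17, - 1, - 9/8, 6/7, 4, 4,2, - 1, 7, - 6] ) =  [ - 6, - 5.61,-5, - 9/8, - 1, - 1, 0, 7/17, 6/7, 2  ,  4, 4, 7 ] 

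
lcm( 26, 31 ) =806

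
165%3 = 0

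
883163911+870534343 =1753698254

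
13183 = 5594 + 7589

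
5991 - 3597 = 2394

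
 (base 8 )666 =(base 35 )CI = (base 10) 438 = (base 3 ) 121020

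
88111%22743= 19882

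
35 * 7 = 245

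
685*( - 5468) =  - 3745580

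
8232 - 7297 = 935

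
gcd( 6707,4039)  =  1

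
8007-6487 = 1520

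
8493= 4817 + 3676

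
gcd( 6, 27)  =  3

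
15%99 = 15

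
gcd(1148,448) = 28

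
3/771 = 1/257= 0.00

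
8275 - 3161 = 5114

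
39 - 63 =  - 24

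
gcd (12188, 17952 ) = 44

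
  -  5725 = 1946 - 7671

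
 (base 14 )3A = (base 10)52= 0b110100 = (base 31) 1L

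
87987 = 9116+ 78871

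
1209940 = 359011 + 850929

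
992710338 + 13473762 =1006184100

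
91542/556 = 45771/278 = 164.64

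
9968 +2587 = 12555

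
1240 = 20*62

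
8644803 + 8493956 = 17138759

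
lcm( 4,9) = 36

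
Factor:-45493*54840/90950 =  - 249483612/9095 = -  2^2 * 3^1*5^( - 1)* 7^1 * 17^(-1)*67^1*97^1 * 107^( - 1) *457^1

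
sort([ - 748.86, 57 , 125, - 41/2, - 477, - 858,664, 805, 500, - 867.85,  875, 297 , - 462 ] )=[-867.85, - 858, - 748.86, - 477,  -  462 ,  -  41/2  ,  57 , 125,297, 500,664 , 805, 875 ] 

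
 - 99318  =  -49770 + -49548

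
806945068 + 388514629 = 1195459697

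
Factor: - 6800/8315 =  - 2^4*5^1*17^1*1663^(-1 ) = - 1360/1663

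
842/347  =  2  +  148/347 = 2.43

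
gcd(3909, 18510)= 3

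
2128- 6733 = -4605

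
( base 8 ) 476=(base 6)1250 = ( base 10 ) 318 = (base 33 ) 9l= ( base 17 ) 11c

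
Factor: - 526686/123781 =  -2^1*3^1*7^( - 1 )*41^1*2141^1*17683^( - 1)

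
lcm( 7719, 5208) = 432264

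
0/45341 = 0  =  0.00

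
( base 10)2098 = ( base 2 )100000110010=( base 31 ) 25L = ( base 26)32I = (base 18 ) 68a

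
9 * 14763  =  132867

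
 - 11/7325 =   -  11/7325 = -0.00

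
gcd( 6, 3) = 3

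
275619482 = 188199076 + 87420406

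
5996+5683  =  11679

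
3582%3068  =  514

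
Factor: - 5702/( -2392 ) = 2851/1196 = 2^( - 2)*13^( - 1 ) * 23^(-1 )*2851^1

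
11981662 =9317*1286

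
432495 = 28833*15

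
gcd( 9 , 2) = 1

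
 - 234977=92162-327139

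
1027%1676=1027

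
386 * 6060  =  2339160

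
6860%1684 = 124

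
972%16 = 12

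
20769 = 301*69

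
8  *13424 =107392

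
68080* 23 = 1565840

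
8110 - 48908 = -40798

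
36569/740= 49+309/740  =  49.42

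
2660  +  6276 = 8936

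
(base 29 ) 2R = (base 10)85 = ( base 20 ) 45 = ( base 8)125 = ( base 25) 3A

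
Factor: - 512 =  - 2^9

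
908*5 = 4540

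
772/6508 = 193/1627 = 0.12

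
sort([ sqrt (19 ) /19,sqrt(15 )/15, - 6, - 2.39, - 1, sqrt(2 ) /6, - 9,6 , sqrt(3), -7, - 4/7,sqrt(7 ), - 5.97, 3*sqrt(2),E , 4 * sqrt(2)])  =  [ - 9, - 7, - 6, - 5.97, - 2.39, - 1,- 4/7,sqrt(19 )/19, sqrt(2) /6,sqrt(15) /15,sqrt(3), sqrt( 7),E,  3*sqrt(2),4*sqrt( 2 ),6 ] 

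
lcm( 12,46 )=276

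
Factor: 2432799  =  3^2*270311^1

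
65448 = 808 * 81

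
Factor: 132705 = 3^3*5^1*983^1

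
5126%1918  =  1290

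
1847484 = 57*32412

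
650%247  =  156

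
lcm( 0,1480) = 0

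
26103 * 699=18245997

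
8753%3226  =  2301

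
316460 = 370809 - 54349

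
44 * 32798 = 1443112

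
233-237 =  - 4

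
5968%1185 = 43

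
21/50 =21/50 = 0.42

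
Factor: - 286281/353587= -621/767 = -3^3*13^( - 1)*23^1*59^( - 1) 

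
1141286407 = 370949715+770336692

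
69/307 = 69/307 = 0.22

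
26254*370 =9713980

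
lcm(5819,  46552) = 46552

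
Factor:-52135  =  -5^1*10427^1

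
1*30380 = 30380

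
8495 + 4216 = 12711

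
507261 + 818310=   1325571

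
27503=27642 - 139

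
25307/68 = 25307/68 = 372.16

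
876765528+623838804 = 1500604332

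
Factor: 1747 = 1747^1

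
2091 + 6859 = 8950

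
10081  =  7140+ 2941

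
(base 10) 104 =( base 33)35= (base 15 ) 6e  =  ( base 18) 5E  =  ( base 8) 150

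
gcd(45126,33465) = 69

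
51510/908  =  56 + 331/454=56.73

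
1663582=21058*79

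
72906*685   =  49940610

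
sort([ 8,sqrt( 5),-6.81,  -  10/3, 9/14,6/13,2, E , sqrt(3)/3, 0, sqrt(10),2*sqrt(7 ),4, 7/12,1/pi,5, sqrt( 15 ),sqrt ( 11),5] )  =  [-6.81, - 10/3,0,1/pi,6/13,sqrt( 3)/3,7/12,9/14,2,sqrt ( 5),E,  sqrt(10 ),sqrt( 11),sqrt( 15 ), 4, 5,5,2*sqrt( 7 ),8]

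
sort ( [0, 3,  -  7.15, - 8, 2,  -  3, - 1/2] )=[ - 8, - 7.15, - 3, - 1/2,0,2,  3]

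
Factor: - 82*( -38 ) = 3116=2^2*19^1*41^1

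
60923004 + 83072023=143995027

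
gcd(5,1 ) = 1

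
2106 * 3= 6318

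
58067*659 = 38266153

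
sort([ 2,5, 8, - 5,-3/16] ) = [ - 5,- 3/16,2,5,8] 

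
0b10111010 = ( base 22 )8A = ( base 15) C6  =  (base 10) 186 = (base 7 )354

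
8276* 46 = 380696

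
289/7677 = 289/7677 = 0.04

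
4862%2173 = 516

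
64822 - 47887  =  16935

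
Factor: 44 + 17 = 61 = 61^1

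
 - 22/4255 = -22/4255 = -  0.01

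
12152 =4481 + 7671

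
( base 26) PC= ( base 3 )220112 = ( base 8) 1226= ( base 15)2e2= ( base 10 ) 662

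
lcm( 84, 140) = 420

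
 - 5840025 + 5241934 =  - 598091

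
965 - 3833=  - 2868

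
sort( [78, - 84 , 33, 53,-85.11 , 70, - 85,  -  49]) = [-85.11, - 85, - 84  , - 49,33 , 53,70,78]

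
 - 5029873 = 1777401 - 6807274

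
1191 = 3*397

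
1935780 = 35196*55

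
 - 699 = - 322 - 377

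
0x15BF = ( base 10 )5567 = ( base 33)53n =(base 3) 21122012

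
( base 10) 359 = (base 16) 167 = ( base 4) 11213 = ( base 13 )218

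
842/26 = 32+5/13=32.38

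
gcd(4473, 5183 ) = 71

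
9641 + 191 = 9832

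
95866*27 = 2588382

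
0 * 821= 0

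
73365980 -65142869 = 8223111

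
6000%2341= 1318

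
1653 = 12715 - 11062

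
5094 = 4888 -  - 206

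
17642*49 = 864458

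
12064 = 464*26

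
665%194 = 83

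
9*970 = 8730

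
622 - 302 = 320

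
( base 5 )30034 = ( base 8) 3546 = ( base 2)11101100110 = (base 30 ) 234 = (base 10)1894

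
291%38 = 25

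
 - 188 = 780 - 968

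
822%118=114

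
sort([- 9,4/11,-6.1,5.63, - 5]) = [ - 9,  -  6.1,  -  5,  4/11,5.63 ] 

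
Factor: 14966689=631^1*23719^1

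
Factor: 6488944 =2^4*7^1* 11^1*23^1*229^1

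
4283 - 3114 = 1169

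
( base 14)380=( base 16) 2bc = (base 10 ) 700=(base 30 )na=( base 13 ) 41B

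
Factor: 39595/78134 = 2^( - 1) * 5^1*7^( - 1)*5581^ ( - 1)*7919^1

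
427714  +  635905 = 1063619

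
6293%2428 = 1437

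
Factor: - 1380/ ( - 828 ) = 3^( - 1 )*5^1 = 5/3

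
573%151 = 120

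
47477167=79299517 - 31822350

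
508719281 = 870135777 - 361416496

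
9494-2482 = 7012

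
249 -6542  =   - 6293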